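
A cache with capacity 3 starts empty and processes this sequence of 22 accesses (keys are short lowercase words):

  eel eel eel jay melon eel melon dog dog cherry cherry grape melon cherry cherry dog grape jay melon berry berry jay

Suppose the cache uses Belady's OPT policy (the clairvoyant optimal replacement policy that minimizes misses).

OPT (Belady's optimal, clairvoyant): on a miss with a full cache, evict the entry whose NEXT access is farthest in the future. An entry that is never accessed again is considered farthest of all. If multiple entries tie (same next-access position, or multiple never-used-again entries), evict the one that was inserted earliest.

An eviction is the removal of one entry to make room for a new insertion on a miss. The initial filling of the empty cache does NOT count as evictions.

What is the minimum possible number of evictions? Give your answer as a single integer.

Answer: 6

Derivation:
OPT (Belady) simulation (capacity=3):
  1. access eel: MISS. Cache: [eel]
  2. access eel: HIT. Next use of eel: step 3. Cache: [eel]
  3. access eel: HIT. Next use of eel: step 6. Cache: [eel]
  4. access jay: MISS. Cache: [eel jay]
  5. access melon: MISS. Cache: [eel jay melon]
  6. access eel: HIT. Next use of eel: never. Cache: [eel jay melon]
  7. access melon: HIT. Next use of melon: step 13. Cache: [eel jay melon]
  8. access dog: MISS, evict eel (next use: never). Cache: [jay melon dog]
  9. access dog: HIT. Next use of dog: step 16. Cache: [jay melon dog]
  10. access cherry: MISS, evict jay (next use: step 18). Cache: [melon dog cherry]
  11. access cherry: HIT. Next use of cherry: step 14. Cache: [melon dog cherry]
  12. access grape: MISS, evict dog (next use: step 16). Cache: [melon cherry grape]
  13. access melon: HIT. Next use of melon: step 19. Cache: [melon cherry grape]
  14. access cherry: HIT. Next use of cherry: step 15. Cache: [melon cherry grape]
  15. access cherry: HIT. Next use of cherry: never. Cache: [melon cherry grape]
  16. access dog: MISS, evict cherry (next use: never). Cache: [melon grape dog]
  17. access grape: HIT. Next use of grape: never. Cache: [melon grape dog]
  18. access jay: MISS, evict grape (next use: never). Cache: [melon dog jay]
  19. access melon: HIT. Next use of melon: never. Cache: [melon dog jay]
  20. access berry: MISS, evict melon (next use: never). Cache: [dog jay berry]
  21. access berry: HIT. Next use of berry: never. Cache: [dog jay berry]
  22. access jay: HIT. Next use of jay: never. Cache: [dog jay berry]
Total: 13 hits, 9 misses, 6 evictions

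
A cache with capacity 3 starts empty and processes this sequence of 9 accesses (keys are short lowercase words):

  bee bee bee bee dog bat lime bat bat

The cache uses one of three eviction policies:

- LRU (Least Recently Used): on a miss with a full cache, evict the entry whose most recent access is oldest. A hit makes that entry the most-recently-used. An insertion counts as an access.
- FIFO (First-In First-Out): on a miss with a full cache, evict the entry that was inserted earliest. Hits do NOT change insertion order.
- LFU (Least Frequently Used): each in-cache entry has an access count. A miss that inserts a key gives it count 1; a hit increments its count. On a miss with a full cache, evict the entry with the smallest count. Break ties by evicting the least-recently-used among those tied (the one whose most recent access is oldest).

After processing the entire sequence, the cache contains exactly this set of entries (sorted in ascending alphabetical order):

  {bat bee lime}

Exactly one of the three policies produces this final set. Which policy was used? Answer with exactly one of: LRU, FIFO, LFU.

Answer: LFU

Derivation:
Simulating under each policy and comparing final sets:
  LRU: final set = {bat dog lime} -> differs
  FIFO: final set = {bat dog lime} -> differs
  LFU: final set = {bat bee lime} -> MATCHES target
Only LFU produces the target set.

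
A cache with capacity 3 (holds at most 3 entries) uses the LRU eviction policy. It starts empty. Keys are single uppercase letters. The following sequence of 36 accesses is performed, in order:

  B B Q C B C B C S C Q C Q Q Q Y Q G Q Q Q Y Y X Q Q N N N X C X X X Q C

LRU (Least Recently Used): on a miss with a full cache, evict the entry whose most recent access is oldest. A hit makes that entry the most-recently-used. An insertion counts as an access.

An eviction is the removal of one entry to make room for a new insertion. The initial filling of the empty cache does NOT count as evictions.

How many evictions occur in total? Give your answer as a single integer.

LRU simulation (capacity=3):
  1. access B: MISS. Cache (LRU->MRU): [B]
  2. access B: HIT. Cache (LRU->MRU): [B]
  3. access Q: MISS. Cache (LRU->MRU): [B Q]
  4. access C: MISS. Cache (LRU->MRU): [B Q C]
  5. access B: HIT. Cache (LRU->MRU): [Q C B]
  6. access C: HIT. Cache (LRU->MRU): [Q B C]
  7. access B: HIT. Cache (LRU->MRU): [Q C B]
  8. access C: HIT. Cache (LRU->MRU): [Q B C]
  9. access S: MISS, evict Q. Cache (LRU->MRU): [B C S]
  10. access C: HIT. Cache (LRU->MRU): [B S C]
  11. access Q: MISS, evict B. Cache (LRU->MRU): [S C Q]
  12. access C: HIT. Cache (LRU->MRU): [S Q C]
  13. access Q: HIT. Cache (LRU->MRU): [S C Q]
  14. access Q: HIT. Cache (LRU->MRU): [S C Q]
  15. access Q: HIT. Cache (LRU->MRU): [S C Q]
  16. access Y: MISS, evict S. Cache (LRU->MRU): [C Q Y]
  17. access Q: HIT. Cache (LRU->MRU): [C Y Q]
  18. access G: MISS, evict C. Cache (LRU->MRU): [Y Q G]
  19. access Q: HIT. Cache (LRU->MRU): [Y G Q]
  20. access Q: HIT. Cache (LRU->MRU): [Y G Q]
  21. access Q: HIT. Cache (LRU->MRU): [Y G Q]
  22. access Y: HIT. Cache (LRU->MRU): [G Q Y]
  23. access Y: HIT. Cache (LRU->MRU): [G Q Y]
  24. access X: MISS, evict G. Cache (LRU->MRU): [Q Y X]
  25. access Q: HIT. Cache (LRU->MRU): [Y X Q]
  26. access Q: HIT. Cache (LRU->MRU): [Y X Q]
  27. access N: MISS, evict Y. Cache (LRU->MRU): [X Q N]
  28. access N: HIT. Cache (LRU->MRU): [X Q N]
  29. access N: HIT. Cache (LRU->MRU): [X Q N]
  30. access X: HIT. Cache (LRU->MRU): [Q N X]
  31. access C: MISS, evict Q. Cache (LRU->MRU): [N X C]
  32. access X: HIT. Cache (LRU->MRU): [N C X]
  33. access X: HIT. Cache (LRU->MRU): [N C X]
  34. access X: HIT. Cache (LRU->MRU): [N C X]
  35. access Q: MISS, evict N. Cache (LRU->MRU): [C X Q]
  36. access C: HIT. Cache (LRU->MRU): [X Q C]
Total: 25 hits, 11 misses, 8 evictions

Answer: 8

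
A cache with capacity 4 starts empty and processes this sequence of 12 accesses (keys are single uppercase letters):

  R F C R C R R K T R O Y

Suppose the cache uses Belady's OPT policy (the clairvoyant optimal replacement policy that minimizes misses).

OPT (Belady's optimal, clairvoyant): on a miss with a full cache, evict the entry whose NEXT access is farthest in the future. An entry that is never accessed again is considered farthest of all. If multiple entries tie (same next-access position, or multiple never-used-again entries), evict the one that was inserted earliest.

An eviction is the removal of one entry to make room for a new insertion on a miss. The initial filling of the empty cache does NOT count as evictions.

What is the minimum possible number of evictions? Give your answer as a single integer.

OPT (Belady) simulation (capacity=4):
  1. access R: MISS. Cache: [R]
  2. access F: MISS. Cache: [R F]
  3. access C: MISS. Cache: [R F C]
  4. access R: HIT. Next use of R: step 6. Cache: [R F C]
  5. access C: HIT. Next use of C: never. Cache: [R F C]
  6. access R: HIT. Next use of R: step 7. Cache: [R F C]
  7. access R: HIT. Next use of R: step 10. Cache: [R F C]
  8. access K: MISS. Cache: [R F C K]
  9. access T: MISS, evict F (next use: never). Cache: [R C K T]
  10. access R: HIT. Next use of R: never. Cache: [R C K T]
  11. access O: MISS, evict R (next use: never). Cache: [C K T O]
  12. access Y: MISS, evict C (next use: never). Cache: [K T O Y]
Total: 5 hits, 7 misses, 3 evictions

Answer: 3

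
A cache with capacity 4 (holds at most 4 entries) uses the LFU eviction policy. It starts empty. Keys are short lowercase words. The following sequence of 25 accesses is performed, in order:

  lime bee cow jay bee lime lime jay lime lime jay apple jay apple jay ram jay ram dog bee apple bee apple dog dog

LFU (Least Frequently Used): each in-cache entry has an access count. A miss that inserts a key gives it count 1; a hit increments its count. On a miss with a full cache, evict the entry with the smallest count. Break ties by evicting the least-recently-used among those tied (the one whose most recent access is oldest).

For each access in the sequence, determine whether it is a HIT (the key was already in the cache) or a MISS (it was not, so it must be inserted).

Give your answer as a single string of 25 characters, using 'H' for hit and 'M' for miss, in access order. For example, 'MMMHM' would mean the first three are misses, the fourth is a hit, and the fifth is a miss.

LFU simulation (capacity=4):
  1. access lime: MISS. Cache: [lime(c=1)]
  2. access bee: MISS. Cache: [lime(c=1) bee(c=1)]
  3. access cow: MISS. Cache: [lime(c=1) bee(c=1) cow(c=1)]
  4. access jay: MISS. Cache: [lime(c=1) bee(c=1) cow(c=1) jay(c=1)]
  5. access bee: HIT, count now 2. Cache: [lime(c=1) cow(c=1) jay(c=1) bee(c=2)]
  6. access lime: HIT, count now 2. Cache: [cow(c=1) jay(c=1) bee(c=2) lime(c=2)]
  7. access lime: HIT, count now 3. Cache: [cow(c=1) jay(c=1) bee(c=2) lime(c=3)]
  8. access jay: HIT, count now 2. Cache: [cow(c=1) bee(c=2) jay(c=2) lime(c=3)]
  9. access lime: HIT, count now 4. Cache: [cow(c=1) bee(c=2) jay(c=2) lime(c=4)]
  10. access lime: HIT, count now 5. Cache: [cow(c=1) bee(c=2) jay(c=2) lime(c=5)]
  11. access jay: HIT, count now 3. Cache: [cow(c=1) bee(c=2) jay(c=3) lime(c=5)]
  12. access apple: MISS, evict cow(c=1). Cache: [apple(c=1) bee(c=2) jay(c=3) lime(c=5)]
  13. access jay: HIT, count now 4. Cache: [apple(c=1) bee(c=2) jay(c=4) lime(c=5)]
  14. access apple: HIT, count now 2. Cache: [bee(c=2) apple(c=2) jay(c=4) lime(c=5)]
  15. access jay: HIT, count now 5. Cache: [bee(c=2) apple(c=2) lime(c=5) jay(c=5)]
  16. access ram: MISS, evict bee(c=2). Cache: [ram(c=1) apple(c=2) lime(c=5) jay(c=5)]
  17. access jay: HIT, count now 6. Cache: [ram(c=1) apple(c=2) lime(c=5) jay(c=6)]
  18. access ram: HIT, count now 2. Cache: [apple(c=2) ram(c=2) lime(c=5) jay(c=6)]
  19. access dog: MISS, evict apple(c=2). Cache: [dog(c=1) ram(c=2) lime(c=5) jay(c=6)]
  20. access bee: MISS, evict dog(c=1). Cache: [bee(c=1) ram(c=2) lime(c=5) jay(c=6)]
  21. access apple: MISS, evict bee(c=1). Cache: [apple(c=1) ram(c=2) lime(c=5) jay(c=6)]
  22. access bee: MISS, evict apple(c=1). Cache: [bee(c=1) ram(c=2) lime(c=5) jay(c=6)]
  23. access apple: MISS, evict bee(c=1). Cache: [apple(c=1) ram(c=2) lime(c=5) jay(c=6)]
  24. access dog: MISS, evict apple(c=1). Cache: [dog(c=1) ram(c=2) lime(c=5) jay(c=6)]
  25. access dog: HIT, count now 2. Cache: [ram(c=2) dog(c=2) lime(c=5) jay(c=6)]
Total: 13 hits, 12 misses, 8 evictions

Answer: MMMMHHHHHHHMHHHMHHMMMMMMH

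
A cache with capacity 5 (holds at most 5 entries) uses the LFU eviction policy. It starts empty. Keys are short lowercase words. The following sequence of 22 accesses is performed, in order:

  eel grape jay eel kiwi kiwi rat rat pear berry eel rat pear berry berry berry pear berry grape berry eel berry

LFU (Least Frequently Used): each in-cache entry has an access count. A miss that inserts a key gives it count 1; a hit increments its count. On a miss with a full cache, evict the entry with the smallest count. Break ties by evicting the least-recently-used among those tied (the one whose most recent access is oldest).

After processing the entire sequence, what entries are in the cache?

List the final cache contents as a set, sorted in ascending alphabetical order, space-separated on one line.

LFU simulation (capacity=5):
  1. access eel: MISS. Cache: [eel(c=1)]
  2. access grape: MISS. Cache: [eel(c=1) grape(c=1)]
  3. access jay: MISS. Cache: [eel(c=1) grape(c=1) jay(c=1)]
  4. access eel: HIT, count now 2. Cache: [grape(c=1) jay(c=1) eel(c=2)]
  5. access kiwi: MISS. Cache: [grape(c=1) jay(c=1) kiwi(c=1) eel(c=2)]
  6. access kiwi: HIT, count now 2. Cache: [grape(c=1) jay(c=1) eel(c=2) kiwi(c=2)]
  7. access rat: MISS. Cache: [grape(c=1) jay(c=1) rat(c=1) eel(c=2) kiwi(c=2)]
  8. access rat: HIT, count now 2. Cache: [grape(c=1) jay(c=1) eel(c=2) kiwi(c=2) rat(c=2)]
  9. access pear: MISS, evict grape(c=1). Cache: [jay(c=1) pear(c=1) eel(c=2) kiwi(c=2) rat(c=2)]
  10. access berry: MISS, evict jay(c=1). Cache: [pear(c=1) berry(c=1) eel(c=2) kiwi(c=2) rat(c=2)]
  11. access eel: HIT, count now 3. Cache: [pear(c=1) berry(c=1) kiwi(c=2) rat(c=2) eel(c=3)]
  12. access rat: HIT, count now 3. Cache: [pear(c=1) berry(c=1) kiwi(c=2) eel(c=3) rat(c=3)]
  13. access pear: HIT, count now 2. Cache: [berry(c=1) kiwi(c=2) pear(c=2) eel(c=3) rat(c=3)]
  14. access berry: HIT, count now 2. Cache: [kiwi(c=2) pear(c=2) berry(c=2) eel(c=3) rat(c=3)]
  15. access berry: HIT, count now 3. Cache: [kiwi(c=2) pear(c=2) eel(c=3) rat(c=3) berry(c=3)]
  16. access berry: HIT, count now 4. Cache: [kiwi(c=2) pear(c=2) eel(c=3) rat(c=3) berry(c=4)]
  17. access pear: HIT, count now 3. Cache: [kiwi(c=2) eel(c=3) rat(c=3) pear(c=3) berry(c=4)]
  18. access berry: HIT, count now 5. Cache: [kiwi(c=2) eel(c=3) rat(c=3) pear(c=3) berry(c=5)]
  19. access grape: MISS, evict kiwi(c=2). Cache: [grape(c=1) eel(c=3) rat(c=3) pear(c=3) berry(c=5)]
  20. access berry: HIT, count now 6. Cache: [grape(c=1) eel(c=3) rat(c=3) pear(c=3) berry(c=6)]
  21. access eel: HIT, count now 4. Cache: [grape(c=1) rat(c=3) pear(c=3) eel(c=4) berry(c=6)]
  22. access berry: HIT, count now 7. Cache: [grape(c=1) rat(c=3) pear(c=3) eel(c=4) berry(c=7)]
Total: 14 hits, 8 misses, 3 evictions

Answer: berry eel grape pear rat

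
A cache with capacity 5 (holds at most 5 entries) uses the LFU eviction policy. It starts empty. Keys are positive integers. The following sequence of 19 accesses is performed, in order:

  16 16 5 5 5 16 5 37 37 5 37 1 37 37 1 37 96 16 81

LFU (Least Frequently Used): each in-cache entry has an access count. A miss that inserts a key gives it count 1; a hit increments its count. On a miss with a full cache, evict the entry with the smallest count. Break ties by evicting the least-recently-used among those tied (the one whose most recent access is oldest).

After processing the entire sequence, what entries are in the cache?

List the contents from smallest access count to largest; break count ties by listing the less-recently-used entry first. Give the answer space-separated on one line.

Answer: 81 1 16 5 37

Derivation:
LFU simulation (capacity=5):
  1. access 16: MISS. Cache: [16(c=1)]
  2. access 16: HIT, count now 2. Cache: [16(c=2)]
  3. access 5: MISS. Cache: [5(c=1) 16(c=2)]
  4. access 5: HIT, count now 2. Cache: [16(c=2) 5(c=2)]
  5. access 5: HIT, count now 3. Cache: [16(c=2) 5(c=3)]
  6. access 16: HIT, count now 3. Cache: [5(c=3) 16(c=3)]
  7. access 5: HIT, count now 4. Cache: [16(c=3) 5(c=4)]
  8. access 37: MISS. Cache: [37(c=1) 16(c=3) 5(c=4)]
  9. access 37: HIT, count now 2. Cache: [37(c=2) 16(c=3) 5(c=4)]
  10. access 5: HIT, count now 5. Cache: [37(c=2) 16(c=3) 5(c=5)]
  11. access 37: HIT, count now 3. Cache: [16(c=3) 37(c=3) 5(c=5)]
  12. access 1: MISS. Cache: [1(c=1) 16(c=3) 37(c=3) 5(c=5)]
  13. access 37: HIT, count now 4. Cache: [1(c=1) 16(c=3) 37(c=4) 5(c=5)]
  14. access 37: HIT, count now 5. Cache: [1(c=1) 16(c=3) 5(c=5) 37(c=5)]
  15. access 1: HIT, count now 2. Cache: [1(c=2) 16(c=3) 5(c=5) 37(c=5)]
  16. access 37: HIT, count now 6. Cache: [1(c=2) 16(c=3) 5(c=5) 37(c=6)]
  17. access 96: MISS. Cache: [96(c=1) 1(c=2) 16(c=3) 5(c=5) 37(c=6)]
  18. access 16: HIT, count now 4. Cache: [96(c=1) 1(c=2) 16(c=4) 5(c=5) 37(c=6)]
  19. access 81: MISS, evict 96(c=1). Cache: [81(c=1) 1(c=2) 16(c=4) 5(c=5) 37(c=6)]
Total: 13 hits, 6 misses, 1 evictions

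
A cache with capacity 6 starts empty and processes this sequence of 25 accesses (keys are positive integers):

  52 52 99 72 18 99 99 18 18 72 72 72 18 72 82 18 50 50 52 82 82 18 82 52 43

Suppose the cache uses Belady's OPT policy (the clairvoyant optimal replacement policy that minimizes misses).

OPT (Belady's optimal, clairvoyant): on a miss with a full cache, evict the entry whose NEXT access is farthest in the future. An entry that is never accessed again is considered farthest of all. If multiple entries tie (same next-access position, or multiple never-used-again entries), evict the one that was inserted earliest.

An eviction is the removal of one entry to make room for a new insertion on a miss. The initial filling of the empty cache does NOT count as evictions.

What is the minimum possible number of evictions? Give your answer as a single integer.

Answer: 1

Derivation:
OPT (Belady) simulation (capacity=6):
  1. access 52: MISS. Cache: [52]
  2. access 52: HIT. Next use of 52: step 19. Cache: [52]
  3. access 99: MISS. Cache: [52 99]
  4. access 72: MISS. Cache: [52 99 72]
  5. access 18: MISS. Cache: [52 99 72 18]
  6. access 99: HIT. Next use of 99: step 7. Cache: [52 99 72 18]
  7. access 99: HIT. Next use of 99: never. Cache: [52 99 72 18]
  8. access 18: HIT. Next use of 18: step 9. Cache: [52 99 72 18]
  9. access 18: HIT. Next use of 18: step 13. Cache: [52 99 72 18]
  10. access 72: HIT. Next use of 72: step 11. Cache: [52 99 72 18]
  11. access 72: HIT. Next use of 72: step 12. Cache: [52 99 72 18]
  12. access 72: HIT. Next use of 72: step 14. Cache: [52 99 72 18]
  13. access 18: HIT. Next use of 18: step 16. Cache: [52 99 72 18]
  14. access 72: HIT. Next use of 72: never. Cache: [52 99 72 18]
  15. access 82: MISS. Cache: [52 99 72 18 82]
  16. access 18: HIT. Next use of 18: step 22. Cache: [52 99 72 18 82]
  17. access 50: MISS. Cache: [52 99 72 18 82 50]
  18. access 50: HIT. Next use of 50: never. Cache: [52 99 72 18 82 50]
  19. access 52: HIT. Next use of 52: step 24. Cache: [52 99 72 18 82 50]
  20. access 82: HIT. Next use of 82: step 21. Cache: [52 99 72 18 82 50]
  21. access 82: HIT. Next use of 82: step 23. Cache: [52 99 72 18 82 50]
  22. access 18: HIT. Next use of 18: never. Cache: [52 99 72 18 82 50]
  23. access 82: HIT. Next use of 82: never. Cache: [52 99 72 18 82 50]
  24. access 52: HIT. Next use of 52: never. Cache: [52 99 72 18 82 50]
  25. access 43: MISS, evict 52 (next use: never). Cache: [99 72 18 82 50 43]
Total: 18 hits, 7 misses, 1 evictions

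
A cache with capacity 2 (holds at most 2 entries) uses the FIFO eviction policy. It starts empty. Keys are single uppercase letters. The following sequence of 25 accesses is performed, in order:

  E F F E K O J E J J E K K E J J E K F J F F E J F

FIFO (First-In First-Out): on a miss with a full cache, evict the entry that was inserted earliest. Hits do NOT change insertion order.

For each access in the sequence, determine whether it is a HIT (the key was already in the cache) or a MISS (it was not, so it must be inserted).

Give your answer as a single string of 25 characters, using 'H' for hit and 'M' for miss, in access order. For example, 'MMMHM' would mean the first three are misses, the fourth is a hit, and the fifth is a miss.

Answer: MMHHMMMMHHHMHHMHMMMMHHMHM

Derivation:
FIFO simulation (capacity=2):
  1. access E: MISS. Cache (old->new): [E]
  2. access F: MISS. Cache (old->new): [E F]
  3. access F: HIT. Cache (old->new): [E F]
  4. access E: HIT. Cache (old->new): [E F]
  5. access K: MISS, evict E. Cache (old->new): [F K]
  6. access O: MISS, evict F. Cache (old->new): [K O]
  7. access J: MISS, evict K. Cache (old->new): [O J]
  8. access E: MISS, evict O. Cache (old->new): [J E]
  9. access J: HIT. Cache (old->new): [J E]
  10. access J: HIT. Cache (old->new): [J E]
  11. access E: HIT. Cache (old->new): [J E]
  12. access K: MISS, evict J. Cache (old->new): [E K]
  13. access K: HIT. Cache (old->new): [E K]
  14. access E: HIT. Cache (old->new): [E K]
  15. access J: MISS, evict E. Cache (old->new): [K J]
  16. access J: HIT. Cache (old->new): [K J]
  17. access E: MISS, evict K. Cache (old->new): [J E]
  18. access K: MISS, evict J. Cache (old->new): [E K]
  19. access F: MISS, evict E. Cache (old->new): [K F]
  20. access J: MISS, evict K. Cache (old->new): [F J]
  21. access F: HIT. Cache (old->new): [F J]
  22. access F: HIT. Cache (old->new): [F J]
  23. access E: MISS, evict F. Cache (old->new): [J E]
  24. access J: HIT. Cache (old->new): [J E]
  25. access F: MISS, evict J. Cache (old->new): [E F]
Total: 11 hits, 14 misses, 12 evictions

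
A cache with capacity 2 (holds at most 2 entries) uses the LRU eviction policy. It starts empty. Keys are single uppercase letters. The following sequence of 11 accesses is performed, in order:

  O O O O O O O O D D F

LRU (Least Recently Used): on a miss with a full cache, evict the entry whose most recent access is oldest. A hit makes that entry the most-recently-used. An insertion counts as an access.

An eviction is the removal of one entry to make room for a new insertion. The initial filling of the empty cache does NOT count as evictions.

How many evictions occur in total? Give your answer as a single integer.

LRU simulation (capacity=2):
  1. access O: MISS. Cache (LRU->MRU): [O]
  2. access O: HIT. Cache (LRU->MRU): [O]
  3. access O: HIT. Cache (LRU->MRU): [O]
  4. access O: HIT. Cache (LRU->MRU): [O]
  5. access O: HIT. Cache (LRU->MRU): [O]
  6. access O: HIT. Cache (LRU->MRU): [O]
  7. access O: HIT. Cache (LRU->MRU): [O]
  8. access O: HIT. Cache (LRU->MRU): [O]
  9. access D: MISS. Cache (LRU->MRU): [O D]
  10. access D: HIT. Cache (LRU->MRU): [O D]
  11. access F: MISS, evict O. Cache (LRU->MRU): [D F]
Total: 8 hits, 3 misses, 1 evictions

Answer: 1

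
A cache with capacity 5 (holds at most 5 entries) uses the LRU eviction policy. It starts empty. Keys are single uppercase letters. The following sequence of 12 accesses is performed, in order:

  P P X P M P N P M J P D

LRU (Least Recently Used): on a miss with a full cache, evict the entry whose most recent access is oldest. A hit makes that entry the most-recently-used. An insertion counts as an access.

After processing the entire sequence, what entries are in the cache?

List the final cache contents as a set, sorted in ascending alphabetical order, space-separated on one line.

Answer: D J M N P

Derivation:
LRU simulation (capacity=5):
  1. access P: MISS. Cache (LRU->MRU): [P]
  2. access P: HIT. Cache (LRU->MRU): [P]
  3. access X: MISS. Cache (LRU->MRU): [P X]
  4. access P: HIT. Cache (LRU->MRU): [X P]
  5. access M: MISS. Cache (LRU->MRU): [X P M]
  6. access P: HIT. Cache (LRU->MRU): [X M P]
  7. access N: MISS. Cache (LRU->MRU): [X M P N]
  8. access P: HIT. Cache (LRU->MRU): [X M N P]
  9. access M: HIT. Cache (LRU->MRU): [X N P M]
  10. access J: MISS. Cache (LRU->MRU): [X N P M J]
  11. access P: HIT. Cache (LRU->MRU): [X N M J P]
  12. access D: MISS, evict X. Cache (LRU->MRU): [N M J P D]
Total: 6 hits, 6 misses, 1 evictions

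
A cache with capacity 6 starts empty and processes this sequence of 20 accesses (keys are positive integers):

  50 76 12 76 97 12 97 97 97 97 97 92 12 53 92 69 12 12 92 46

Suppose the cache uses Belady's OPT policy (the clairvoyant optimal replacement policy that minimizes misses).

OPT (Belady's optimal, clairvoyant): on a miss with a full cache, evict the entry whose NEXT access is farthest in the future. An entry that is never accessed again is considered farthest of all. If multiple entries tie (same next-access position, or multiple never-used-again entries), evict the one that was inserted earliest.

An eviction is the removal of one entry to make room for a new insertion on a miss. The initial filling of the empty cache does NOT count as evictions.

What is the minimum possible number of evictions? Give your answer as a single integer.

OPT (Belady) simulation (capacity=6):
  1. access 50: MISS. Cache: [50]
  2. access 76: MISS. Cache: [50 76]
  3. access 12: MISS. Cache: [50 76 12]
  4. access 76: HIT. Next use of 76: never. Cache: [50 76 12]
  5. access 97: MISS. Cache: [50 76 12 97]
  6. access 12: HIT. Next use of 12: step 13. Cache: [50 76 12 97]
  7. access 97: HIT. Next use of 97: step 8. Cache: [50 76 12 97]
  8. access 97: HIT. Next use of 97: step 9. Cache: [50 76 12 97]
  9. access 97: HIT. Next use of 97: step 10. Cache: [50 76 12 97]
  10. access 97: HIT. Next use of 97: step 11. Cache: [50 76 12 97]
  11. access 97: HIT. Next use of 97: never. Cache: [50 76 12 97]
  12. access 92: MISS. Cache: [50 76 12 97 92]
  13. access 12: HIT. Next use of 12: step 17. Cache: [50 76 12 97 92]
  14. access 53: MISS. Cache: [50 76 12 97 92 53]
  15. access 92: HIT. Next use of 92: step 19. Cache: [50 76 12 97 92 53]
  16. access 69: MISS, evict 50 (next use: never). Cache: [76 12 97 92 53 69]
  17. access 12: HIT. Next use of 12: step 18. Cache: [76 12 97 92 53 69]
  18. access 12: HIT. Next use of 12: never. Cache: [76 12 97 92 53 69]
  19. access 92: HIT. Next use of 92: never. Cache: [76 12 97 92 53 69]
  20. access 46: MISS, evict 76 (next use: never). Cache: [12 97 92 53 69 46]
Total: 12 hits, 8 misses, 2 evictions

Answer: 2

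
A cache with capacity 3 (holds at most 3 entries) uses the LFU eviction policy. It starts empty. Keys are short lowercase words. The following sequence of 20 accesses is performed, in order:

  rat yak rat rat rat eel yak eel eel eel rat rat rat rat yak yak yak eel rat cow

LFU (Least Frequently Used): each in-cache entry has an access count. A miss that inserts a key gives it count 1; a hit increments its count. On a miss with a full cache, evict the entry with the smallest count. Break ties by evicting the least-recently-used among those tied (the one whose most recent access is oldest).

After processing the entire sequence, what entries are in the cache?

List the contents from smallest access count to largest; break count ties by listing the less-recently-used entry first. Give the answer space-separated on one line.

LFU simulation (capacity=3):
  1. access rat: MISS. Cache: [rat(c=1)]
  2. access yak: MISS. Cache: [rat(c=1) yak(c=1)]
  3. access rat: HIT, count now 2. Cache: [yak(c=1) rat(c=2)]
  4. access rat: HIT, count now 3. Cache: [yak(c=1) rat(c=3)]
  5. access rat: HIT, count now 4. Cache: [yak(c=1) rat(c=4)]
  6. access eel: MISS. Cache: [yak(c=1) eel(c=1) rat(c=4)]
  7. access yak: HIT, count now 2. Cache: [eel(c=1) yak(c=2) rat(c=4)]
  8. access eel: HIT, count now 2. Cache: [yak(c=2) eel(c=2) rat(c=4)]
  9. access eel: HIT, count now 3. Cache: [yak(c=2) eel(c=3) rat(c=4)]
  10. access eel: HIT, count now 4. Cache: [yak(c=2) rat(c=4) eel(c=4)]
  11. access rat: HIT, count now 5. Cache: [yak(c=2) eel(c=4) rat(c=5)]
  12. access rat: HIT, count now 6. Cache: [yak(c=2) eel(c=4) rat(c=6)]
  13. access rat: HIT, count now 7. Cache: [yak(c=2) eel(c=4) rat(c=7)]
  14. access rat: HIT, count now 8. Cache: [yak(c=2) eel(c=4) rat(c=8)]
  15. access yak: HIT, count now 3. Cache: [yak(c=3) eel(c=4) rat(c=8)]
  16. access yak: HIT, count now 4. Cache: [eel(c=4) yak(c=4) rat(c=8)]
  17. access yak: HIT, count now 5. Cache: [eel(c=4) yak(c=5) rat(c=8)]
  18. access eel: HIT, count now 5. Cache: [yak(c=5) eel(c=5) rat(c=8)]
  19. access rat: HIT, count now 9. Cache: [yak(c=5) eel(c=5) rat(c=9)]
  20. access cow: MISS, evict yak(c=5). Cache: [cow(c=1) eel(c=5) rat(c=9)]
Total: 16 hits, 4 misses, 1 evictions

Answer: cow eel rat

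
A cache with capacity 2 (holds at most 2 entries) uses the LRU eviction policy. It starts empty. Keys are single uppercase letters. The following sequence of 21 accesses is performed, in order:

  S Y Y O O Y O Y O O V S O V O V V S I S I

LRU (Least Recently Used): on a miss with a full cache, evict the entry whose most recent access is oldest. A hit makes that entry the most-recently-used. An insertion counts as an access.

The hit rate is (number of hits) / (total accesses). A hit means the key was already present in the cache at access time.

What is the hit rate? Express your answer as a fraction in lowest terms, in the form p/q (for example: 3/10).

Answer: 4/7

Derivation:
LRU simulation (capacity=2):
  1. access S: MISS. Cache (LRU->MRU): [S]
  2. access Y: MISS. Cache (LRU->MRU): [S Y]
  3. access Y: HIT. Cache (LRU->MRU): [S Y]
  4. access O: MISS, evict S. Cache (LRU->MRU): [Y O]
  5. access O: HIT. Cache (LRU->MRU): [Y O]
  6. access Y: HIT. Cache (LRU->MRU): [O Y]
  7. access O: HIT. Cache (LRU->MRU): [Y O]
  8. access Y: HIT. Cache (LRU->MRU): [O Y]
  9. access O: HIT. Cache (LRU->MRU): [Y O]
  10. access O: HIT. Cache (LRU->MRU): [Y O]
  11. access V: MISS, evict Y. Cache (LRU->MRU): [O V]
  12. access S: MISS, evict O. Cache (LRU->MRU): [V S]
  13. access O: MISS, evict V. Cache (LRU->MRU): [S O]
  14. access V: MISS, evict S. Cache (LRU->MRU): [O V]
  15. access O: HIT. Cache (LRU->MRU): [V O]
  16. access V: HIT. Cache (LRU->MRU): [O V]
  17. access V: HIT. Cache (LRU->MRU): [O V]
  18. access S: MISS, evict O. Cache (LRU->MRU): [V S]
  19. access I: MISS, evict V. Cache (LRU->MRU): [S I]
  20. access S: HIT. Cache (LRU->MRU): [I S]
  21. access I: HIT. Cache (LRU->MRU): [S I]
Total: 12 hits, 9 misses, 7 evictions

Hit rate = 12/21 = 4/7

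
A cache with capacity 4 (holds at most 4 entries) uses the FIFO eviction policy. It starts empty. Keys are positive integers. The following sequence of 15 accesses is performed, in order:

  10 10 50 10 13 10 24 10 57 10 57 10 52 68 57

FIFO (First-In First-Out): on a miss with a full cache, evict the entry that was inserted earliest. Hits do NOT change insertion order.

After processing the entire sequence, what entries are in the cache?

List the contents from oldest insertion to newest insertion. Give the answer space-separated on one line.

Answer: 57 10 52 68

Derivation:
FIFO simulation (capacity=4):
  1. access 10: MISS. Cache (old->new): [10]
  2. access 10: HIT. Cache (old->new): [10]
  3. access 50: MISS. Cache (old->new): [10 50]
  4. access 10: HIT. Cache (old->new): [10 50]
  5. access 13: MISS. Cache (old->new): [10 50 13]
  6. access 10: HIT. Cache (old->new): [10 50 13]
  7. access 24: MISS. Cache (old->new): [10 50 13 24]
  8. access 10: HIT. Cache (old->new): [10 50 13 24]
  9. access 57: MISS, evict 10. Cache (old->new): [50 13 24 57]
  10. access 10: MISS, evict 50. Cache (old->new): [13 24 57 10]
  11. access 57: HIT. Cache (old->new): [13 24 57 10]
  12. access 10: HIT. Cache (old->new): [13 24 57 10]
  13. access 52: MISS, evict 13. Cache (old->new): [24 57 10 52]
  14. access 68: MISS, evict 24. Cache (old->new): [57 10 52 68]
  15. access 57: HIT. Cache (old->new): [57 10 52 68]
Total: 7 hits, 8 misses, 4 evictions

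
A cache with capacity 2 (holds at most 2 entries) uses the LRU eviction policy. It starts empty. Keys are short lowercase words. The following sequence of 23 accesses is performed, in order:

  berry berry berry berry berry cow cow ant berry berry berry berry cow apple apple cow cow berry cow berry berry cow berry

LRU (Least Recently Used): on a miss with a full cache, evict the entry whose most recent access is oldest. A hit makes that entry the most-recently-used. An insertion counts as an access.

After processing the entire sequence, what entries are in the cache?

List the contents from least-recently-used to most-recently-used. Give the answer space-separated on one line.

LRU simulation (capacity=2):
  1. access berry: MISS. Cache (LRU->MRU): [berry]
  2. access berry: HIT. Cache (LRU->MRU): [berry]
  3. access berry: HIT. Cache (LRU->MRU): [berry]
  4. access berry: HIT. Cache (LRU->MRU): [berry]
  5. access berry: HIT. Cache (LRU->MRU): [berry]
  6. access cow: MISS. Cache (LRU->MRU): [berry cow]
  7. access cow: HIT. Cache (LRU->MRU): [berry cow]
  8. access ant: MISS, evict berry. Cache (LRU->MRU): [cow ant]
  9. access berry: MISS, evict cow. Cache (LRU->MRU): [ant berry]
  10. access berry: HIT. Cache (LRU->MRU): [ant berry]
  11. access berry: HIT. Cache (LRU->MRU): [ant berry]
  12. access berry: HIT. Cache (LRU->MRU): [ant berry]
  13. access cow: MISS, evict ant. Cache (LRU->MRU): [berry cow]
  14. access apple: MISS, evict berry. Cache (LRU->MRU): [cow apple]
  15. access apple: HIT. Cache (LRU->MRU): [cow apple]
  16. access cow: HIT. Cache (LRU->MRU): [apple cow]
  17. access cow: HIT. Cache (LRU->MRU): [apple cow]
  18. access berry: MISS, evict apple. Cache (LRU->MRU): [cow berry]
  19. access cow: HIT. Cache (LRU->MRU): [berry cow]
  20. access berry: HIT. Cache (LRU->MRU): [cow berry]
  21. access berry: HIT. Cache (LRU->MRU): [cow berry]
  22. access cow: HIT. Cache (LRU->MRU): [berry cow]
  23. access berry: HIT. Cache (LRU->MRU): [cow berry]
Total: 16 hits, 7 misses, 5 evictions

Answer: cow berry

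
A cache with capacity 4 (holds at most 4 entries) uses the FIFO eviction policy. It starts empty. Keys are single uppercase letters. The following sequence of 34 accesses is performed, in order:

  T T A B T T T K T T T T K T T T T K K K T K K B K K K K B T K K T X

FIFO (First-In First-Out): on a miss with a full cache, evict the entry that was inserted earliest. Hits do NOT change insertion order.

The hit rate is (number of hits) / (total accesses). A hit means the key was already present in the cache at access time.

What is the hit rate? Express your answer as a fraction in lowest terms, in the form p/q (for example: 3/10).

Answer: 29/34

Derivation:
FIFO simulation (capacity=4):
  1. access T: MISS. Cache (old->new): [T]
  2. access T: HIT. Cache (old->new): [T]
  3. access A: MISS. Cache (old->new): [T A]
  4. access B: MISS. Cache (old->new): [T A B]
  5. access T: HIT. Cache (old->new): [T A B]
  6. access T: HIT. Cache (old->new): [T A B]
  7. access T: HIT. Cache (old->new): [T A B]
  8. access K: MISS. Cache (old->new): [T A B K]
  9. access T: HIT. Cache (old->new): [T A B K]
  10. access T: HIT. Cache (old->new): [T A B K]
  11. access T: HIT. Cache (old->new): [T A B K]
  12. access T: HIT. Cache (old->new): [T A B K]
  13. access K: HIT. Cache (old->new): [T A B K]
  14. access T: HIT. Cache (old->new): [T A B K]
  15. access T: HIT. Cache (old->new): [T A B K]
  16. access T: HIT. Cache (old->new): [T A B K]
  17. access T: HIT. Cache (old->new): [T A B K]
  18. access K: HIT. Cache (old->new): [T A B K]
  19. access K: HIT. Cache (old->new): [T A B K]
  20. access K: HIT. Cache (old->new): [T A B K]
  21. access T: HIT. Cache (old->new): [T A B K]
  22. access K: HIT. Cache (old->new): [T A B K]
  23. access K: HIT. Cache (old->new): [T A B K]
  24. access B: HIT. Cache (old->new): [T A B K]
  25. access K: HIT. Cache (old->new): [T A B K]
  26. access K: HIT. Cache (old->new): [T A B K]
  27. access K: HIT. Cache (old->new): [T A B K]
  28. access K: HIT. Cache (old->new): [T A B K]
  29. access B: HIT. Cache (old->new): [T A B K]
  30. access T: HIT. Cache (old->new): [T A B K]
  31. access K: HIT. Cache (old->new): [T A B K]
  32. access K: HIT. Cache (old->new): [T A B K]
  33. access T: HIT. Cache (old->new): [T A B K]
  34. access X: MISS, evict T. Cache (old->new): [A B K X]
Total: 29 hits, 5 misses, 1 evictions

Hit rate = 29/34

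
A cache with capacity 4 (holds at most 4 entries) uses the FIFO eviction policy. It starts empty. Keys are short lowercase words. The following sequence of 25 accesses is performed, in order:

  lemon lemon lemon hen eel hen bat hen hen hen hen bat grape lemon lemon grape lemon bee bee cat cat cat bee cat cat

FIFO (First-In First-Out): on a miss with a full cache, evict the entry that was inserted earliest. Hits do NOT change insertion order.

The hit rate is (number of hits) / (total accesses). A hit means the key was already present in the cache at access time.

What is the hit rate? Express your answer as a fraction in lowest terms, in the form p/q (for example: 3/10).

Answer: 17/25

Derivation:
FIFO simulation (capacity=4):
  1. access lemon: MISS. Cache (old->new): [lemon]
  2. access lemon: HIT. Cache (old->new): [lemon]
  3. access lemon: HIT. Cache (old->new): [lemon]
  4. access hen: MISS. Cache (old->new): [lemon hen]
  5. access eel: MISS. Cache (old->new): [lemon hen eel]
  6. access hen: HIT. Cache (old->new): [lemon hen eel]
  7. access bat: MISS. Cache (old->new): [lemon hen eel bat]
  8. access hen: HIT. Cache (old->new): [lemon hen eel bat]
  9. access hen: HIT. Cache (old->new): [lemon hen eel bat]
  10. access hen: HIT. Cache (old->new): [lemon hen eel bat]
  11. access hen: HIT. Cache (old->new): [lemon hen eel bat]
  12. access bat: HIT. Cache (old->new): [lemon hen eel bat]
  13. access grape: MISS, evict lemon. Cache (old->new): [hen eel bat grape]
  14. access lemon: MISS, evict hen. Cache (old->new): [eel bat grape lemon]
  15. access lemon: HIT. Cache (old->new): [eel bat grape lemon]
  16. access grape: HIT. Cache (old->new): [eel bat grape lemon]
  17. access lemon: HIT. Cache (old->new): [eel bat grape lemon]
  18. access bee: MISS, evict eel. Cache (old->new): [bat grape lemon bee]
  19. access bee: HIT. Cache (old->new): [bat grape lemon bee]
  20. access cat: MISS, evict bat. Cache (old->new): [grape lemon bee cat]
  21. access cat: HIT. Cache (old->new): [grape lemon bee cat]
  22. access cat: HIT. Cache (old->new): [grape lemon bee cat]
  23. access bee: HIT. Cache (old->new): [grape lemon bee cat]
  24. access cat: HIT. Cache (old->new): [grape lemon bee cat]
  25. access cat: HIT. Cache (old->new): [grape lemon bee cat]
Total: 17 hits, 8 misses, 4 evictions

Hit rate = 17/25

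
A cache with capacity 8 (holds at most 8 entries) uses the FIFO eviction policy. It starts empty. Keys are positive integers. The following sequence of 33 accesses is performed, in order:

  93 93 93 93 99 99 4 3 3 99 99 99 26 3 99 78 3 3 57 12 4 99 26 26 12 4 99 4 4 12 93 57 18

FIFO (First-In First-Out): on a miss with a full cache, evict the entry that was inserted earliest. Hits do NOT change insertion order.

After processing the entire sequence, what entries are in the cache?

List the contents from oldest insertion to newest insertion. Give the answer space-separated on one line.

FIFO simulation (capacity=8):
  1. access 93: MISS. Cache (old->new): [93]
  2. access 93: HIT. Cache (old->new): [93]
  3. access 93: HIT. Cache (old->new): [93]
  4. access 93: HIT. Cache (old->new): [93]
  5. access 99: MISS. Cache (old->new): [93 99]
  6. access 99: HIT. Cache (old->new): [93 99]
  7. access 4: MISS. Cache (old->new): [93 99 4]
  8. access 3: MISS. Cache (old->new): [93 99 4 3]
  9. access 3: HIT. Cache (old->new): [93 99 4 3]
  10. access 99: HIT. Cache (old->new): [93 99 4 3]
  11. access 99: HIT. Cache (old->new): [93 99 4 3]
  12. access 99: HIT. Cache (old->new): [93 99 4 3]
  13. access 26: MISS. Cache (old->new): [93 99 4 3 26]
  14. access 3: HIT. Cache (old->new): [93 99 4 3 26]
  15. access 99: HIT. Cache (old->new): [93 99 4 3 26]
  16. access 78: MISS. Cache (old->new): [93 99 4 3 26 78]
  17. access 3: HIT. Cache (old->new): [93 99 4 3 26 78]
  18. access 3: HIT. Cache (old->new): [93 99 4 3 26 78]
  19. access 57: MISS. Cache (old->new): [93 99 4 3 26 78 57]
  20. access 12: MISS. Cache (old->new): [93 99 4 3 26 78 57 12]
  21. access 4: HIT. Cache (old->new): [93 99 4 3 26 78 57 12]
  22. access 99: HIT. Cache (old->new): [93 99 4 3 26 78 57 12]
  23. access 26: HIT. Cache (old->new): [93 99 4 3 26 78 57 12]
  24. access 26: HIT. Cache (old->new): [93 99 4 3 26 78 57 12]
  25. access 12: HIT. Cache (old->new): [93 99 4 3 26 78 57 12]
  26. access 4: HIT. Cache (old->new): [93 99 4 3 26 78 57 12]
  27. access 99: HIT. Cache (old->new): [93 99 4 3 26 78 57 12]
  28. access 4: HIT. Cache (old->new): [93 99 4 3 26 78 57 12]
  29. access 4: HIT. Cache (old->new): [93 99 4 3 26 78 57 12]
  30. access 12: HIT. Cache (old->new): [93 99 4 3 26 78 57 12]
  31. access 93: HIT. Cache (old->new): [93 99 4 3 26 78 57 12]
  32. access 57: HIT. Cache (old->new): [93 99 4 3 26 78 57 12]
  33. access 18: MISS, evict 93. Cache (old->new): [99 4 3 26 78 57 12 18]
Total: 24 hits, 9 misses, 1 evictions

Answer: 99 4 3 26 78 57 12 18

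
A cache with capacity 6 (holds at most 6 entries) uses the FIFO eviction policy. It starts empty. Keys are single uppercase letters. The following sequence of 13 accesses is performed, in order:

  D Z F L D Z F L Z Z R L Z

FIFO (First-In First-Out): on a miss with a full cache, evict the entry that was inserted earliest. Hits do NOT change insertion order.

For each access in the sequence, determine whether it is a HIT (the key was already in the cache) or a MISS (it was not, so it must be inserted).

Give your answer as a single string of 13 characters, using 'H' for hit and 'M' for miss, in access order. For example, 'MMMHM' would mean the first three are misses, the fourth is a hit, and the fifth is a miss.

Answer: MMMMHHHHHHMHH

Derivation:
FIFO simulation (capacity=6):
  1. access D: MISS. Cache (old->new): [D]
  2. access Z: MISS. Cache (old->new): [D Z]
  3. access F: MISS. Cache (old->new): [D Z F]
  4. access L: MISS. Cache (old->new): [D Z F L]
  5. access D: HIT. Cache (old->new): [D Z F L]
  6. access Z: HIT. Cache (old->new): [D Z F L]
  7. access F: HIT. Cache (old->new): [D Z F L]
  8. access L: HIT. Cache (old->new): [D Z F L]
  9. access Z: HIT. Cache (old->new): [D Z F L]
  10. access Z: HIT. Cache (old->new): [D Z F L]
  11. access R: MISS. Cache (old->new): [D Z F L R]
  12. access L: HIT. Cache (old->new): [D Z F L R]
  13. access Z: HIT. Cache (old->new): [D Z F L R]
Total: 8 hits, 5 misses, 0 evictions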